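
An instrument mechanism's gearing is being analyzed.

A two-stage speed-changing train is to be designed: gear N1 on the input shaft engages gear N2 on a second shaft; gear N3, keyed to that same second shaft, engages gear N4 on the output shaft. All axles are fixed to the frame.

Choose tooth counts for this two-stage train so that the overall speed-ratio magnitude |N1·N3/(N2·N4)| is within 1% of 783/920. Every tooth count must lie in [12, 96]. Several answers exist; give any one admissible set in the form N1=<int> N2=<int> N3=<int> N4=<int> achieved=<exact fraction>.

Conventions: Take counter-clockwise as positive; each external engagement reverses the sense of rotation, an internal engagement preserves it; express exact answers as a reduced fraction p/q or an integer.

2-stage fixed-axis compound train for ratio 783/920
target = 783/920 in lowest terms: an exact hit needs N1·N3 = k·783 and N2·N4 = k·920 for one integer k, every count in [12, 96]; additionally prefer no 1:1 stage (N1 ≠ N2, N3 ≠ N4)
k = 1: N1·N3 = 783 = 27·29, N2·N4 = 920 = 20·46
achieved = 27·29/(20·46) = 783/920; |achieved − target| = 0 ≤ 783/92000 ✓

N1=27 N2=20 N3=29 N4=46 achieved=783/920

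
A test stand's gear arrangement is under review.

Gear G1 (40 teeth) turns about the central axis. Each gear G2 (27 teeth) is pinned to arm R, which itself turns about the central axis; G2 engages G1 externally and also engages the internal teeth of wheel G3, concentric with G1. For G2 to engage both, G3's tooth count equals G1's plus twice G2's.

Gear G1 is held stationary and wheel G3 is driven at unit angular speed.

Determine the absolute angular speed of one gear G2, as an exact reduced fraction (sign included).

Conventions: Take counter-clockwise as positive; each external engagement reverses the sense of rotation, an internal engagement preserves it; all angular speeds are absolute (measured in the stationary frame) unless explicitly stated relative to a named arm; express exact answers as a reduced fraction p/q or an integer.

47/27

class = planetary set [G3 = 40+2·27 = 94; Willis about the carrier]
ring teeth: 40 + 2·27 = 94
40(ω_sun−ω_arm) = −94(ω_ring−ω_arm),  ω_sun = 0, ω_ring = 1
40(0−ω_arm) = −94(1−ω_arm)  ⇒  134·ω_arm = 94  ⇒  ω_arm = 47/67
sun–planet mesh: 40·(0−47/67) = −27·(ω_p−ω_arm)  ⇒  ω_p−ω_arm = 1880/1809
ω_p = 47/67 + 1880/1809 = 47/27
exact speed ratio = 47/27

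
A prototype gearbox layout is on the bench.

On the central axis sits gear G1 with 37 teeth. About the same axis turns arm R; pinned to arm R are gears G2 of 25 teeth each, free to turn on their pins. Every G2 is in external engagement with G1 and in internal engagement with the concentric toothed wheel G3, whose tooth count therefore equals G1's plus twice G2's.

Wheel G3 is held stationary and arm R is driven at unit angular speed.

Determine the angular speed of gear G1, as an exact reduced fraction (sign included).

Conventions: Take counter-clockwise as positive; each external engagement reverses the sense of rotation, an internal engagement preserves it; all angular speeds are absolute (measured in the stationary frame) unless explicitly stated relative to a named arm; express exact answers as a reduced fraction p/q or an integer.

class = planetary set [G3 = 37+2·25 = 87; Willis about the carrier]
ring teeth: 37 + 2·25 = 87
37(ω_sun−ω_arm) = −87(ω_ring−ω_arm),  ω_ring = 0, ω_arm = 1
ω_sun = 1 − (87/37)(0−1) = 124/37
exact speed ratio = 124/37

124/37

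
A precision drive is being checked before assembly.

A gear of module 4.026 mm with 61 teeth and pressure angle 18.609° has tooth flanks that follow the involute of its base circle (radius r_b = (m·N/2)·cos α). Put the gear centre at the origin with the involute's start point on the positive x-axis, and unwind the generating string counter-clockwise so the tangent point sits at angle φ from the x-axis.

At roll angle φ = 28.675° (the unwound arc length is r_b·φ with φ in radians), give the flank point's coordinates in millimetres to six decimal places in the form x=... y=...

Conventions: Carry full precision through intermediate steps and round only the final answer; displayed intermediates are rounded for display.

single-mesh involute tooth geometry (61T wheel at module 4.026)
pitch radius r_p = m·N/2 = 4.026·61/2 = 122.793000
base radius r_b = r_p·cos α = 122.793000·cos 18.609° = 116.373173
roll angle φ = 28.675° = 0.50047316 rad
x = r_b·(cos φ + φ·sin φ) = 130.047372
y = r_b·(sin φ − φ·cos φ) = 4.741949

x=130.047372 y=4.741949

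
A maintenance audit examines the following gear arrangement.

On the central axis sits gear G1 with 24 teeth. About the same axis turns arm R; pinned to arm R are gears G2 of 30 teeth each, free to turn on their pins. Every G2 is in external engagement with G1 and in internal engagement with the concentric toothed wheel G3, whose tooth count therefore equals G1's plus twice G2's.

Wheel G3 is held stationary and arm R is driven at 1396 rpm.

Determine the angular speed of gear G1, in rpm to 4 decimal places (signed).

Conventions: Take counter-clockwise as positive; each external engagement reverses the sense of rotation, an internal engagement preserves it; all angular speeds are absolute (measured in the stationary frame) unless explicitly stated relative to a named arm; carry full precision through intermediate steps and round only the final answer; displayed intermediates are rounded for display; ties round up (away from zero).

planetary set (24T centre, 30T on arm, 84T internal) — Willis relation
normalise by the input: solve with ω_arm = 1, then scale by 1396 rpm
ring teeth: 24 + 2·30 = 84
24(ω_sun−ω_arm) = −84(ω_ring−ω_arm),  ω_ring = 0, ω_arm = 1
ω_sun = 1 − (84/24)(0−1) = 9/2
scale: ω_sun = 9/2 × 1396 rpm = +6282.0000 rpm

+6282.0000 rpm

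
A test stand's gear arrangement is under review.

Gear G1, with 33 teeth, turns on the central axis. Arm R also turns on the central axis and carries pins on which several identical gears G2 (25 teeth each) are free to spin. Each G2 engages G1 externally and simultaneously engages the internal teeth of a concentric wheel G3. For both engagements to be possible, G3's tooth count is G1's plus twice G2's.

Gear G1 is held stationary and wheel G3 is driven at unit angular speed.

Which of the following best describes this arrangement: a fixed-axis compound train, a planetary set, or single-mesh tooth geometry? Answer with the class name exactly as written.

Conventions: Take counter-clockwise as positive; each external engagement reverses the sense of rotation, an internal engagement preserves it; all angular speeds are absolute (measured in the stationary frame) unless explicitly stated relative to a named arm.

topology: planetary set — G1 33T / G2 25T / G3 83T, arm = carrier (Willis)
classification: planetary set

planetary set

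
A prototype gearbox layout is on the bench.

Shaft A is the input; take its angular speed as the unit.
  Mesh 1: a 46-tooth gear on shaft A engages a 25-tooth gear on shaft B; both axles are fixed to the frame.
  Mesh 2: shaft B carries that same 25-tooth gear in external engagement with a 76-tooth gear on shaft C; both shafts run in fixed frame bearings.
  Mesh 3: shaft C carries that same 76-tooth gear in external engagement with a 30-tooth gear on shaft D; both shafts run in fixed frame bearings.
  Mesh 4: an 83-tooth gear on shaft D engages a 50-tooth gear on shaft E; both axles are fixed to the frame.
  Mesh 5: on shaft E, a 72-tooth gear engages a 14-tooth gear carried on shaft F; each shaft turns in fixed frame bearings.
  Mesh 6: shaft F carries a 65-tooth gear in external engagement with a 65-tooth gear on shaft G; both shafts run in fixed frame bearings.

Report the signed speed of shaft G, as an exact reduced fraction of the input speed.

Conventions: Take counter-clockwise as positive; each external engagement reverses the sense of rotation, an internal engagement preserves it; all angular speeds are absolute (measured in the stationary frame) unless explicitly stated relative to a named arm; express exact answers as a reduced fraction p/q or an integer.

11454/875

6-mesh fixed-axis compound train (all bearings frame-fixed)
mesh 1 [46T→25T]: |ω|/ω_in = 1×46/25 = 46/25, sense flips to −
mesh 2 [25T→76T]: |ω|/ω_in = (46/25)×25/76 = 23/38, sense flips to +
mesh 3 [76T→30T]: |ω|/ω_in = (23/38)×76/30 = 23/15, sense flips to −
mesh 4 [83T→50T]: |ω|/ω_in = (23/15)×83/50 = 1909/750, sense flips to +
mesh 5 [72T→14T]: |ω|/ω_in = (1909/750)×72/14 = 11454/875, sense flips to −
mesh 6 [65T→65T]: |ω|/ω_in = (11454/875)×65/65 = 11454/875, sense flips to +
signed output speed (× input speed) = 11454/875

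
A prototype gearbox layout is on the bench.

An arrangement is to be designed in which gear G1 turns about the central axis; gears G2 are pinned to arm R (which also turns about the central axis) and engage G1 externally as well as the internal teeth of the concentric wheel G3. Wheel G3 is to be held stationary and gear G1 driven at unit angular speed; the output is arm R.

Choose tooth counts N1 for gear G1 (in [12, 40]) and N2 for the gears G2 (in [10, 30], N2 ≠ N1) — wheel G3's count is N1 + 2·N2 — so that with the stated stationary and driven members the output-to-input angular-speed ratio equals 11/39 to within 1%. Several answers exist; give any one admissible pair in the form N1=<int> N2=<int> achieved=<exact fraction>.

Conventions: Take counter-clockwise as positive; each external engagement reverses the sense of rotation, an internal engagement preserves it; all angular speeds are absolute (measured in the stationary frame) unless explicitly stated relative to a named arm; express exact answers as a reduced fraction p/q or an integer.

N1=22 N2=17 achieved=11/39

planetary set to be sized for 11/39 (Willis relation)
Willis with ω_ring = 0: ω_arm/ω_sun = N1/(N1+N3); set equal to 11/39  ⇒  N3/N1 = 1/(11/39) − 1 = 28/11
N3 = N1 + 2·N2  ⇒  N2/N1 = (N3/N1 − 1)/2 = (28/11 − 1)/2 = 17/22
smallest multiple with N1 ≥ 12 and N2 ≥ 10: k = 1  ⇒  N1 = 1·22 = 22, N2 = 1·17 = 17 (N1 ≤ 40, N2 ≤ 30, N2 ≠ N1 ✓), N3 = 22 + 2·17 = 56
check: N1/(N1+N3) with N1 = 22, N3 = 56 gives 11/39; |achieved − target| = 0 ≤ 11/3900 ✓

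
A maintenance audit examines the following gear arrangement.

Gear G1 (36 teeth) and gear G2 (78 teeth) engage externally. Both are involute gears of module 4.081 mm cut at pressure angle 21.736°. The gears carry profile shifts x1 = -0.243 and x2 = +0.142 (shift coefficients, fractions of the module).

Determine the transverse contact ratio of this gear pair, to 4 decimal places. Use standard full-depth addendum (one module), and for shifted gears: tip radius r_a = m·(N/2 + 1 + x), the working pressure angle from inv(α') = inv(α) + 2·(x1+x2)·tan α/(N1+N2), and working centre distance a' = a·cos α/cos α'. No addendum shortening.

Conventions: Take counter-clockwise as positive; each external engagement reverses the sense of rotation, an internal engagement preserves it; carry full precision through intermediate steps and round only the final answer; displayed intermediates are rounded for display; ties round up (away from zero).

1.6992

class = single-mesh tooth geometry [involute pair 36T × 78T, m = 4.081]
base radii: r_b1 = 68.235141, r_b2 = 147.842806
tip radii: r_a1 = 76.547317, r_a2 = 163.819502
inv(α') = inv(21.736°) + 2·(-0.243+0.142)·tan α/(36+78) = 0.01860514  ⇒  α' = 21.47799°
a' = a·cos α / cos α' = 232.6170·cos 21.736°/cos 21.47799° = 232.202482
action lengths: √(r_a1²−r_b1²) = 34.690881, √(r_a2²−r_b2²) = 70.564395
base pitch p_b = π·m·cos α = 11.909279
CR = (34.690881 + 70.564395 − 232.202482·sin 21.47799°)/11.909279 = 1.699161
contact ratio ≈ 1.6992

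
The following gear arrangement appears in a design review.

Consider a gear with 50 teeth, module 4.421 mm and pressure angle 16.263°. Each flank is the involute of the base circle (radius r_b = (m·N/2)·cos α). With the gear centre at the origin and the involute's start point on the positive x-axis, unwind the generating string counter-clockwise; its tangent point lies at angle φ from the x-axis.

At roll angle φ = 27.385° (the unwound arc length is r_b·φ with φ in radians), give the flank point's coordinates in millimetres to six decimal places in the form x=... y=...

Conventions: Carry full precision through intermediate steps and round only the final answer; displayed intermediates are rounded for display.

single-mesh involute tooth geometry (50T wheel at module 4.421)
pitch radius r_p = m·N/2 = 4.421·50/2 = 110.525000
base radius r_b = r_p·cos α = 110.525000·cos 16.263° = 106.102490
roll angle φ = 27.385° = 0.47795842 rad
x = r_b·(cos φ + φ·sin φ) = 117.538333
y = r_b·(sin φ − φ·cos φ) = 3.774165

x=117.538333 y=3.774165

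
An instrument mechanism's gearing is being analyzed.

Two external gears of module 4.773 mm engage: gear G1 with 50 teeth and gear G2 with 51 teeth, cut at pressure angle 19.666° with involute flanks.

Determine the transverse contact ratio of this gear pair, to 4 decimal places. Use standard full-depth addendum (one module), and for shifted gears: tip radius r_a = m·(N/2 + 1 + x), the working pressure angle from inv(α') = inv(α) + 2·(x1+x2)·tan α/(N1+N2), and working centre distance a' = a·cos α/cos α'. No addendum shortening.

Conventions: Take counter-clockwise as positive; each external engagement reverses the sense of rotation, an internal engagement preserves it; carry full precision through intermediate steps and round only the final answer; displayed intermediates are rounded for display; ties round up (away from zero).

class = single-mesh tooth geometry [involute pair 50T × 51T, m = 4.773]
base radii: r_b1 = 112.364822, r_b2 = 114.612119
tip radii: r_a1 = 124.098000, r_a2 = 126.484500
no profile shift: α' = α, a' = a
action lengths: √(r_a1²−r_b1²) = 52.673146, √(r_a2²−r_b2²) = 53.501317
base pitch p_b = π·m·cos α = 14.120180
CR = (52.673146 + 53.501317 − 241.036500·sin 19.66600°)/14.120180 = 1.774544
contact ratio ≈ 1.7745

1.7745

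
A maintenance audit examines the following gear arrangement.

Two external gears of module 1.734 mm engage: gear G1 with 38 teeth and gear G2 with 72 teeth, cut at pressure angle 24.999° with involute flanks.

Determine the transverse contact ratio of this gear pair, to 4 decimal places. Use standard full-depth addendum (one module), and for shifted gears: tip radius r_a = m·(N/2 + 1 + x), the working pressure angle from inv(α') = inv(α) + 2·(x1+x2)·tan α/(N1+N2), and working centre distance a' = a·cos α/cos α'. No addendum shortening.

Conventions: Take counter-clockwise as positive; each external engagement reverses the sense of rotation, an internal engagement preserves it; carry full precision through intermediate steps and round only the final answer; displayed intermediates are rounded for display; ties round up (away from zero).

topology: single-mesh involute geometry — m = 1.734, 38T/72T pair
base radii: r_b1 = 29.859459, r_b2 = 56.575818
tip radii: r_a1 = 34.680000, r_a2 = 64.158000
no profile shift: α' = α, a' = a
action lengths: √(r_a1²−r_b1²) = 17.638455, √(r_a2²−r_b2²) = 30.256005
base pitch p_b = π·m·cos α = 4.937171
CR = (17.638455 + 30.256005 − 95.370000·sin 24.99900°)/4.937171 = 1.537493
contact ratio ≈ 1.5375

1.5375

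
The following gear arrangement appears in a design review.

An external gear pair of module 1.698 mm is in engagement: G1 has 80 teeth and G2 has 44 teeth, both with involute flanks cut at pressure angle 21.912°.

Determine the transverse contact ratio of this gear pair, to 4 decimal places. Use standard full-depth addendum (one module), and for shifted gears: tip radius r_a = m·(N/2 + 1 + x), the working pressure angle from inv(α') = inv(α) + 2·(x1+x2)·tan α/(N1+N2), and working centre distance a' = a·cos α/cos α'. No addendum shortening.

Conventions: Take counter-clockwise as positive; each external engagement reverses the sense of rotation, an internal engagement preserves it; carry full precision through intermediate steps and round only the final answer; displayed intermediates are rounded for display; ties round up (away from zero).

1.6796

topology: single-mesh involute geometry — m = 1.698, 80T/44T pair
base radii: r_b1 = 63.013331, r_b2 = 34.657332
tip radii: r_a1 = 69.618000, r_a2 = 39.054000
no profile shift: α' = α, a' = a
action lengths: √(r_a1²−r_b1²) = 29.597061, √(r_a2²−r_b2²) = 18.002340
base pitch p_b = π·m·cos α = 4.949055
CR = (29.597061 + 18.002340 − 105.276000·sin 21.91200°)/4.949055 = 1.679569
contact ratio ≈ 1.6796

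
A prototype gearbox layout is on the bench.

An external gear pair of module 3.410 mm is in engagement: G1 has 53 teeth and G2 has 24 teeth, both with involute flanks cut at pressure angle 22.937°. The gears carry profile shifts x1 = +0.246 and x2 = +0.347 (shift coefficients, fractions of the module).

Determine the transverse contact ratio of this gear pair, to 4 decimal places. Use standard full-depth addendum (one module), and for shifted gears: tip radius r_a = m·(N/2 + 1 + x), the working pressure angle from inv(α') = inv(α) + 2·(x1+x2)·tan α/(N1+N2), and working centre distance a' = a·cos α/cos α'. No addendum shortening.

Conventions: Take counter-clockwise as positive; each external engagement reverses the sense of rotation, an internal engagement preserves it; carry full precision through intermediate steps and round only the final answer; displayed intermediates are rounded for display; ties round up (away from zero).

1.4766

recognized (one external pair, fixed centres): single-mesh tooth geometry, m = 3.410, N1 = 53, N2 = 24
base radii: r_b1 = 83.220194, r_b2 = 37.684616
tip radii: r_a1 = 94.613860, r_a2 = 45.513270
inv(α') = inv(22.937°) + 2·(+0.246+0.347)·tan α/(53+24) = 0.02936961  ⇒  α' = 24.83922°
a' = a·cos α / cos α' = 131.2850·cos 22.937°/cos 24.83922° = 133.229885
action lengths: √(r_a1²−r_b1²) = 45.013129, √(r_a2²−r_b2²) = 25.521117
base pitch p_b = π·m·cos α = 9.865809
CR = (45.013129 + 25.521117 − 133.229885·sin 24.83922°)/9.865809 = 1.476607
contact ratio ≈ 1.4766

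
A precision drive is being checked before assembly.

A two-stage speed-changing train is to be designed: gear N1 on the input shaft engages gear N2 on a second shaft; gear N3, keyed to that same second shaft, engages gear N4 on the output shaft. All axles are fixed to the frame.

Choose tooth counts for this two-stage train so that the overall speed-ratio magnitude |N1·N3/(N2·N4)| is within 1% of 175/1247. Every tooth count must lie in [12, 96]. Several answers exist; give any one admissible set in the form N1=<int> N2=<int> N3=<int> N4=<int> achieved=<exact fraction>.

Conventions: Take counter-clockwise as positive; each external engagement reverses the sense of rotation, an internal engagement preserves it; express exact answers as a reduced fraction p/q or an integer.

N1=14 N2=29 N3=25 N4=86 achieved=175/1247

2-stage fixed-axis compound train for ratio 175/1247
target = 175/1247 in lowest terms: an exact hit needs N1·N3 = k·175 and N2·N4 = k·1247 for one integer k, every count in [12, 96]; additionally prefer no 1:1 stage (N1 ≠ N2, N3 ≠ N4)
k = 1: no 1:1-free in-range split of k·175 and k·1247 into factor pairs; take k = 2
k = 2: N1·N3 = 350 = 14·25, N2·N4 = 2494 = 29·86
achieved = 14·25/(29·86) = 175/1247; |achieved − target| = 0 ≤ 7/4988 ✓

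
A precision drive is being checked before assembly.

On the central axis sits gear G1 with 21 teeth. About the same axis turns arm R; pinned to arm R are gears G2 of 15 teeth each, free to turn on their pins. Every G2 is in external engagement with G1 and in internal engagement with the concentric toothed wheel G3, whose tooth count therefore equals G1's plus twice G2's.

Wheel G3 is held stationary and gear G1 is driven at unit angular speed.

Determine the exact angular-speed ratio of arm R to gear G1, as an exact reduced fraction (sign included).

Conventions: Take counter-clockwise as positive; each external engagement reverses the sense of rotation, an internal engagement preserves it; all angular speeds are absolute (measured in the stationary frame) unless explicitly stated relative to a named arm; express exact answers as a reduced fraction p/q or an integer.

7/24

topology: planetary set — G1 21T / G2 15T / G3 51T, arm = carrier (Willis)
ring teeth: 21 + 2·15 = 51
21(ω_sun−ω_arm) = −51(ω_ring−ω_arm),  ω_ring = 0, ω_sun = 1
21(1−ω_arm) = −51(0−ω_arm)  ⇒  72·ω_arm = 21  ⇒  ω_arm = 7/24
ω_out/ω_in = 7/24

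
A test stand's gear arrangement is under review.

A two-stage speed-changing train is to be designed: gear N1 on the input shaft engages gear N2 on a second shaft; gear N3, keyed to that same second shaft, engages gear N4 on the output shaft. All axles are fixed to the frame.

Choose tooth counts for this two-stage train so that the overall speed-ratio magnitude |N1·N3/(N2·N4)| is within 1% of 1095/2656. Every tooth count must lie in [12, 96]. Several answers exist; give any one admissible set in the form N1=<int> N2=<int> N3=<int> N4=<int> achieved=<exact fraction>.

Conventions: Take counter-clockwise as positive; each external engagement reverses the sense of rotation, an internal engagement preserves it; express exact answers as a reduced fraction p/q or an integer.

N1=15 N2=32 N3=73 N4=83 achieved=1095/2656

topology: fixed-axis compound train — 2 stages, target 1095/2656
target = 1095/2656 in lowest terms: an exact hit needs N1·N3 = k·1095 and N2·N4 = k·2656 for one integer k, every count in [12, 96]; additionally prefer no 1:1 stage (N1 ≠ N2, N3 ≠ N4)
k = 1: N1·N3 = 1095 = 15·73, N2·N4 = 2656 = 32·83
achieved = 15·73/(32·83) = 1095/2656; |achieved − target| = 0 ≤ 219/53120 ✓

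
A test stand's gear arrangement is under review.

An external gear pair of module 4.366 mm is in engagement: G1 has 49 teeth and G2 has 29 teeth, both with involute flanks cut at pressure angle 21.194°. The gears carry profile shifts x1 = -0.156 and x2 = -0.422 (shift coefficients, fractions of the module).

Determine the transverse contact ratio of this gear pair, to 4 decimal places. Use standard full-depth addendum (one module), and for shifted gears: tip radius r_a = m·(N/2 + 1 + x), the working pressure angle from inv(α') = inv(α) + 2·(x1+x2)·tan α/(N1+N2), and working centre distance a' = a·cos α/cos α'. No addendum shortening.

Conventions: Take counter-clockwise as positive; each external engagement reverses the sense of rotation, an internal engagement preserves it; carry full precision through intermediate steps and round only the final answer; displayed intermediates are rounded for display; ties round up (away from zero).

topology: single-mesh involute geometry — m = 4.366, 49T/29T pair
base radii: r_b1 = 99.731930, r_b2 = 59.025020
tip radii: r_a1 = 110.651904, r_a2 = 65.830548
inv(α') = inv(21.194°) + 2·(-0.156-0.422)·tan α/(49+29) = 0.01210217  ⇒  α' = 18.69871°
a' = a·cos α / cos α' = 170.2740·cos 21.194°/cos 18.69871° = 167.603480
action lengths: √(r_a1²−r_b1²) = 47.931054, √(r_a2²−r_b2²) = 29.149752
base pitch p_b = π·m·cos α = 12.788453
CR = (47.931054 + 29.149752 − 167.603480·sin 18.69871°)/12.788453 = 1.825751
contact ratio ≈ 1.8258

1.8258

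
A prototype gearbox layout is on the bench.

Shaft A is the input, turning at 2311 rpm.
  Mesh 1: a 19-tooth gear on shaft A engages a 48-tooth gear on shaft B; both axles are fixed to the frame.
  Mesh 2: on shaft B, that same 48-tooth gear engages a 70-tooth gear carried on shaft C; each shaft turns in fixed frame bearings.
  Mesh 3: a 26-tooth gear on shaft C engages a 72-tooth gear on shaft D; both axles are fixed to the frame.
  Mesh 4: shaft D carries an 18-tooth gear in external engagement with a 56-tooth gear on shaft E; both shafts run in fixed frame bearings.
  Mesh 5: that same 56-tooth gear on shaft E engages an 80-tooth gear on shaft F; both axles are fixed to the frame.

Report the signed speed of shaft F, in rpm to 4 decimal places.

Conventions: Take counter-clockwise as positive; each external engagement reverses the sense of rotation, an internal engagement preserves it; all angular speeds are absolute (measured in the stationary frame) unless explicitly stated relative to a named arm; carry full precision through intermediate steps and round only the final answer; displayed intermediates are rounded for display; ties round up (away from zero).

-50.9658 rpm

class = fixed-axis compound train [5 meshes; 5 ratios multiply, 5 sense flips]
mesh 1 [19T→48T]: ω = 2311.0000×19/48 = 914.7708 rpm, sense flips to −
mesh 2 [48T→70T]: ω = 914.7708×48/70 = 627.2714 rpm, sense flips to +
mesh 3 [26T→72T]: ω = 627.2714×26/72 = 226.5147 rpm, sense flips to −
mesh 4 [18T→56T]: ω = 226.5147×18/56 = 72.8083 rpm, sense flips to +
mesh 5 [56T→80T]: ω = 72.8083×56/80 = 50.9658 rpm, sense flips to −
signed output speed = -50.9658 rpm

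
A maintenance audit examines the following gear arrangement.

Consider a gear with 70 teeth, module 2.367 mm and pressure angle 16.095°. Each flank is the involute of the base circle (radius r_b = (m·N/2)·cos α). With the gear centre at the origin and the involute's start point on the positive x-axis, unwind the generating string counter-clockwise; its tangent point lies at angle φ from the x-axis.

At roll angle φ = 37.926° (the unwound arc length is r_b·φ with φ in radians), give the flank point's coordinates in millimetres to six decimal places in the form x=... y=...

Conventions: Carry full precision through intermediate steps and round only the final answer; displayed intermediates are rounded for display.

class = single-mesh tooth geometry [base-circle involute, m = 2.367, 70T]
pitch radius r_p = m·N/2 = 2.367·70/2 = 82.845000
base radius r_b = r_p·cos α = 82.845000·cos 16.095° = 79.597754
roll angle φ = 37.926° = 0.66193357 rad
x = r_b·(cos φ + φ·sin φ) = 95.171709
y = r_b·(sin φ − φ·cos φ) = 7.363312

x=95.171709 y=7.363312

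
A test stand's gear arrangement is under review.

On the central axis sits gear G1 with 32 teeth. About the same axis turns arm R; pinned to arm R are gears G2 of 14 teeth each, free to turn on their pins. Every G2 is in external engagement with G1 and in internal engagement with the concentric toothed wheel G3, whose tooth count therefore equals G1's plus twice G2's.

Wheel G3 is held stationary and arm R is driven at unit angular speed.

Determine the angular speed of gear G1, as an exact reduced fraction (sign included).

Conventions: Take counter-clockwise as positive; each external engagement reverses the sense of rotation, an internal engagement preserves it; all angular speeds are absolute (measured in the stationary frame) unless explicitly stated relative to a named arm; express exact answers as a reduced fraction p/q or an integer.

class = planetary set [G3 = 32+2·14 = 60; Willis about the carrier]
ring teeth: 32 + 2·14 = 60
32(ω_sun−ω_arm) = −60(ω_ring−ω_arm),  ω_ring = 0, ω_arm = 1
ω_sun = 1 − (60/32)(0−1) = 23/8
exact speed ratio = 23/8

23/8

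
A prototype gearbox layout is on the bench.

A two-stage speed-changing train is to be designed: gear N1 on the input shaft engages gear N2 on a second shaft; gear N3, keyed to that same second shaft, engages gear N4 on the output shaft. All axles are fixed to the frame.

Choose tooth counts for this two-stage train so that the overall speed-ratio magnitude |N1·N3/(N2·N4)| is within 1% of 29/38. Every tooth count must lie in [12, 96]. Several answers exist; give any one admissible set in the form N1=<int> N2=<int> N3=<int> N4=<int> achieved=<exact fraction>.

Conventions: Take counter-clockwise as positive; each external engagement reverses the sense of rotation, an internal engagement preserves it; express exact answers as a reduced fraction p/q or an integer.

2-stage fixed-axis compound train for ratio 29/38
target = 29/38 in lowest terms: an exact hit needs N1·N3 = k·29 and N2·N4 = k·38 for one integer k, every count in [12, 96]; additionally prefer no 1:1 stage (N1 ≠ N2, N3 ≠ N4)
k = 1…11: no 1:1-free in-range split of k·29 and k·38 into factor pairs; take k = 12
k = 12: N1·N3 = 348 = 12·29, N2·N4 = 456 = 38·12
achieved = 12·29/(38·12) = 29/38; |achieved − target| = 0 ≤ 29/3800 ✓

N1=12 N2=38 N3=29 N4=12 achieved=29/38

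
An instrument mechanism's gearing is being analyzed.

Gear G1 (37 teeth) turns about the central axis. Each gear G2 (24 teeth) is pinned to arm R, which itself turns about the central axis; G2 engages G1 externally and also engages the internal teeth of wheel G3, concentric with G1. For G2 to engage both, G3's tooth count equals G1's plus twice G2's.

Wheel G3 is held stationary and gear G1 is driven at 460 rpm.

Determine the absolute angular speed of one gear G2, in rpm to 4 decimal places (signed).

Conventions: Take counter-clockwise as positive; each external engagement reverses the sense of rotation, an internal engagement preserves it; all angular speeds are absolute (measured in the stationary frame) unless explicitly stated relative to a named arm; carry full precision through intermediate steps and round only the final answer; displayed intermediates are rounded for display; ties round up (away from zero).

-354.5833 rpm

planetary set (37T centre, 24T on arm, 85T internal) — Willis relation
normalise by the input: solve with ω_sun = 1, then scale by 460 rpm
ring teeth: 37 + 2·24 = 85
37(ω_sun−ω_arm) = −85(ω_ring−ω_arm),  ω_ring = 0, ω_sun = 1
37(1−ω_arm) = −85(0−ω_arm)  ⇒  122·ω_arm = 37  ⇒  ω_arm = 37/122
sun–planet mesh: 37·(1−37/122) = −24·(ω_p−ω_arm)  ⇒  ω_p−ω_arm = -3145/2928
ω_p = 37/122 − 3145/2928 = -37/48
scale: ω_p = -37/48 × 460 rpm = -354.5833 rpm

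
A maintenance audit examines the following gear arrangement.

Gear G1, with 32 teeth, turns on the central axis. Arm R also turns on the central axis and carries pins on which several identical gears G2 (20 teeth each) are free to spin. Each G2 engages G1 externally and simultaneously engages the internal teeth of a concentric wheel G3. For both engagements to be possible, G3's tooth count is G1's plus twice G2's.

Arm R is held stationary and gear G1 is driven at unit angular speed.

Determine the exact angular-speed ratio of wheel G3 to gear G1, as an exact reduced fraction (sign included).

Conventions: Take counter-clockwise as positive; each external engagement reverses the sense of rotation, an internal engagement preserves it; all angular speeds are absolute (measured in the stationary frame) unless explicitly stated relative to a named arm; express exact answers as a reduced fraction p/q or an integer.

-4/9

class = planetary set [G3 = 32+2·20 = 72; Willis about the carrier]
ring teeth: 32 + 2·20 = 72
32(ω_sun−ω_arm) = −72(ω_ring−ω_arm),  ω_arm = 0, ω_sun = 1
ω_ring = 0 − (32/72)(1−0) = -4/9
ω_out/ω_in = -4/9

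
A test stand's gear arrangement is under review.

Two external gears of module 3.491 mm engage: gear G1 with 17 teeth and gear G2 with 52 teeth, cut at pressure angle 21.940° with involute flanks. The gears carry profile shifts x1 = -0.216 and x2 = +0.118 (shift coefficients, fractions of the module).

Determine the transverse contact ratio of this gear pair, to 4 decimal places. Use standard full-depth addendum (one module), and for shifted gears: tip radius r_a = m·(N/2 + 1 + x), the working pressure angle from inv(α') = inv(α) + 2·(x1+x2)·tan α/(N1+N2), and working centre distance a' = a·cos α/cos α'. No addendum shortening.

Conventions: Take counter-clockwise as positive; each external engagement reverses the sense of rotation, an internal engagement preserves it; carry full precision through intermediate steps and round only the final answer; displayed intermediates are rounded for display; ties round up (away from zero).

single-mesh involute tooth geometry (17T engaging 52T at module 3.491)
base radii: r_b1 = 27.524416, r_b2 = 84.192330
tip radii: r_a1 = 32.410444, r_a2 = 94.668938
inv(α') = inv(21.940°) + 2·(-0.216+0.118)·tan α/(17+52) = 0.01873915  ⇒  α' = 21.52746°
a' = a·cos α / cos α' = 120.4395·cos 21.940°/cos 21.52746° = 120.094306
action lengths: √(r_a1²−r_b1²) = 17.112669, √(r_a2²−r_b2²) = 43.288098
base pitch p_b = π·m·cos α = 10.173000
CR = (17.112669 + 43.288098 − 120.094306·sin 21.52746°)/10.173000 = 1.605476
contact ratio ≈ 1.6055

1.6055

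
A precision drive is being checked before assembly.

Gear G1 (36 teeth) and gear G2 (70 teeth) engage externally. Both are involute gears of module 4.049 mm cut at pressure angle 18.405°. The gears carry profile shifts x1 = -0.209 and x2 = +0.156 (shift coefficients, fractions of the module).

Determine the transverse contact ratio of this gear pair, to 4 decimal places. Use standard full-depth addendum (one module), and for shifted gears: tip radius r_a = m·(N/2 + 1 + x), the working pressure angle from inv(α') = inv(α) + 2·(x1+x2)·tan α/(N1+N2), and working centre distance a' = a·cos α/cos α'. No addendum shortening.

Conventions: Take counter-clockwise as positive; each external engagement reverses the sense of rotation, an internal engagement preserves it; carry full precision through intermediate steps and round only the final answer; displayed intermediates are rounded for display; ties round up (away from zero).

1.8677

class = single-mesh tooth geometry [involute pair 36T × 70T, m = 4.049]
base radii: r_b1 = 69.153974, r_b2 = 134.466060
tip radii: r_a1 = 76.084759, r_a2 = 146.395644
inv(α') = inv(18.405°) + 2·(-0.209+0.156)·tan α/(36+70) = 0.01119205  ⇒  α' = 18.23106°
a' = a·cos α / cos α' = 214.5970·cos 18.405°/cos 18.23106° = 214.381421
action lengths: √(r_a1²−r_b1²) = 31.727251, √(r_a2²−r_b2²) = 57.884051
base pitch p_b = π·m·cos α = 12.069645
CR = (31.727251 + 57.884051 − 214.381421·sin 18.23106°)/12.069645 = 1.867670
contact ratio ≈ 1.8677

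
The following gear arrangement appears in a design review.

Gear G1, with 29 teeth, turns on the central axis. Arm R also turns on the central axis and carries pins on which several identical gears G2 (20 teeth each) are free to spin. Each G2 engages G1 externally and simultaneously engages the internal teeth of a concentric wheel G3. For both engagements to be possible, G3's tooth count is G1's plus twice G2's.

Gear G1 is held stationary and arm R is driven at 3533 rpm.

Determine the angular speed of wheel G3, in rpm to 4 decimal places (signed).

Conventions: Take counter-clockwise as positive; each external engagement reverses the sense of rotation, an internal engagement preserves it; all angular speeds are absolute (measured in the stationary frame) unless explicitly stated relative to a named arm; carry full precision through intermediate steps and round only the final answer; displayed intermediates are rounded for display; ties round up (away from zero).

class = planetary set [G3 = 29+2·20 = 69; Willis about the carrier]
normalise by the input: solve with ω_arm = 1, then scale by 3533 rpm
ring teeth: 29 + 2·20 = 69
29(ω_sun−ω_arm) = −69(ω_ring−ω_arm),  ω_sun = 0, ω_arm = 1
ω_ring = 1 − (29/69)(0−1) = 98/69
scale: ω_ring = 98/69 × 3533 rpm = +5017.8841 rpm

+5017.8841 rpm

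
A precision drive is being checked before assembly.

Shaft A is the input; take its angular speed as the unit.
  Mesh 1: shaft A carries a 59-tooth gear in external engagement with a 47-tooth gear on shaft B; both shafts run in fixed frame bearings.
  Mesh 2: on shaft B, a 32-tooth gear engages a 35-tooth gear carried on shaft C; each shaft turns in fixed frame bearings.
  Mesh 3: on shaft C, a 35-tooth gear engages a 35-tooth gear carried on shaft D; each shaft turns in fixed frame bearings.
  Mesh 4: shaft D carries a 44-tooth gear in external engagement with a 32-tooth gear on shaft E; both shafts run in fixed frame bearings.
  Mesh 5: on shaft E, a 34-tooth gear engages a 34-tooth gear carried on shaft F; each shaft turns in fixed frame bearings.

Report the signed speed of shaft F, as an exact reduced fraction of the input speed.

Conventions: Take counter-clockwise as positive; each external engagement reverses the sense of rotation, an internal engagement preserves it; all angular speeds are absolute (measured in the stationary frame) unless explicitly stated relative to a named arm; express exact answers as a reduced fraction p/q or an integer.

-2596/1645

5-mesh fixed-axis compound train (all bearings frame-fixed)
mesh 1 [59T→47T]: |ω|/ω_in = 1×59/47 = 59/47, sense flips to −
mesh 2 [32T→35T]: |ω|/ω_in = (59/47)×32/35 = 1888/1645, sense flips to +
mesh 3 [35T→35T]: |ω|/ω_in = (1888/1645)×35/35 = 1888/1645, sense flips to −
mesh 4 [44T→32T]: |ω|/ω_in = (1888/1645)×44/32 = 2596/1645, sense flips to +
mesh 5 [34T→34T]: |ω|/ω_in = (2596/1645)×34/34 = 2596/1645, sense flips to −
signed output speed (× input speed) = -2596/1645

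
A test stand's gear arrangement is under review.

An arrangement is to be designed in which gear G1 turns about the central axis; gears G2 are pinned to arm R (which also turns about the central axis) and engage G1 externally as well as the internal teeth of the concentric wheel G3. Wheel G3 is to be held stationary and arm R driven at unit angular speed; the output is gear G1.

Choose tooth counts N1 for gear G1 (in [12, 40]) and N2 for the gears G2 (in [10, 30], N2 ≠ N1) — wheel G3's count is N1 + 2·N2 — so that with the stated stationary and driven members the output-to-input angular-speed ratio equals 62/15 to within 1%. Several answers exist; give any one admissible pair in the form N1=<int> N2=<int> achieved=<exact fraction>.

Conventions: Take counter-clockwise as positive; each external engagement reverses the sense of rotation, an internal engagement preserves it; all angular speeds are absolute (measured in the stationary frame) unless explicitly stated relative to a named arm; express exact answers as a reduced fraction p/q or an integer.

N1=15 N2=16 achieved=62/15

class = planetary set [ratio 62/15 wanted; Willis about the carrier]
Willis with ω_ring = 0: ω_sun/ω_arm = (N1+N3)/N1; set equal to 62/15  ⇒  N3/N1 = 62/15 − 1 = 47/15
N3 = N1 + 2·N2  ⇒  N2/N1 = (N3/N1 − 1)/2 = (47/15 − 1)/2 = 16/15
smallest multiple with N1 ≥ 12 and N2 ≥ 10: k = 1  ⇒  N1 = 1·15 = 15, N2 = 1·16 = 16 (N1 ≤ 40, N2 ≤ 30, N2 ≠ N1 ✓), N3 = 15 + 2·16 = 47
check: (N1+N3)/N1 with N1 = 15, N3 = 47 gives 62/15; |achieved − target| = 0 ≤ 31/750 ✓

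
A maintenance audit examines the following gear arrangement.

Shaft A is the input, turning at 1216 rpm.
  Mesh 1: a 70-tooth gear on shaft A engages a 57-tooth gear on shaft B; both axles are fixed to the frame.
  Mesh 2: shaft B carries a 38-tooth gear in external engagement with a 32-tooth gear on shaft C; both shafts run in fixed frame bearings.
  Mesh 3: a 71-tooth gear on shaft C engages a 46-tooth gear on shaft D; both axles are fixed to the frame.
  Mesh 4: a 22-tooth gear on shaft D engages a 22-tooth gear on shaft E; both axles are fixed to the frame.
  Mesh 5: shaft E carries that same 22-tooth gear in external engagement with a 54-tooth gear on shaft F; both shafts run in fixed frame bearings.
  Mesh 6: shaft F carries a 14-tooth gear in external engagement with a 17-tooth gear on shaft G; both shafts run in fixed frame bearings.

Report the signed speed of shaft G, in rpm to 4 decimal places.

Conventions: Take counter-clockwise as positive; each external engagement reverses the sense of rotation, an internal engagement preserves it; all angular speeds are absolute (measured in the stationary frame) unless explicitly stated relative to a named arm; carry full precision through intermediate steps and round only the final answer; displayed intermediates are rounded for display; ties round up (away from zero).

+918.3303 rpm

class = fixed-axis compound train [6 meshes; 6 ratios multiply, 6 sense flips]
mesh 1 [70T→57T]: ω = 1216.0000×70/57 = 1493.3333 rpm, sense flips to −
mesh 2 [38T→32T]: ω = 1493.3333×38/32 = 1773.3333 rpm, sense flips to +
mesh 3 [71T→46T]: ω = 1773.3333×71/46 = 2737.1014 rpm, sense flips to −
mesh 4 [22T→22T]: ω = 2737.1014×22/22 = 2737.1014 rpm, sense flips to +
mesh 5 [22T→54T]: ω = 2737.1014×22/54 = 1115.1154 rpm, sense flips to −
mesh 6 [14T→17T]: ω = 1115.1154×14/17 = 918.3303 rpm, sense flips to +
signed output speed = +918.3303 rpm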